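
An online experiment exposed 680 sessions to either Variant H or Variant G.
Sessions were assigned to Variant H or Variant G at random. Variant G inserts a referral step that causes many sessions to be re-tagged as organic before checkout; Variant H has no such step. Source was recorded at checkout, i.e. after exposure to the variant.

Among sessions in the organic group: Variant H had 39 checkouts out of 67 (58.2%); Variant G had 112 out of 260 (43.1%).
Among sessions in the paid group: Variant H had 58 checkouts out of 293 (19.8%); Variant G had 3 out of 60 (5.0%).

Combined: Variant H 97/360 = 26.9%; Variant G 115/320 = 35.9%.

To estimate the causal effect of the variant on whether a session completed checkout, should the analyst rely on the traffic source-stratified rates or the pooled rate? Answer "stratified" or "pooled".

pooled

Because the variant influences traffic source, traffic source is a post-treatment mediator, not a confounder. Stratifying on it would bias the estimate; the causal effect is the crude pooled difference.
Pooled: Variant H 26.9% vs Variant G 35.9%; Variant G is higher overall.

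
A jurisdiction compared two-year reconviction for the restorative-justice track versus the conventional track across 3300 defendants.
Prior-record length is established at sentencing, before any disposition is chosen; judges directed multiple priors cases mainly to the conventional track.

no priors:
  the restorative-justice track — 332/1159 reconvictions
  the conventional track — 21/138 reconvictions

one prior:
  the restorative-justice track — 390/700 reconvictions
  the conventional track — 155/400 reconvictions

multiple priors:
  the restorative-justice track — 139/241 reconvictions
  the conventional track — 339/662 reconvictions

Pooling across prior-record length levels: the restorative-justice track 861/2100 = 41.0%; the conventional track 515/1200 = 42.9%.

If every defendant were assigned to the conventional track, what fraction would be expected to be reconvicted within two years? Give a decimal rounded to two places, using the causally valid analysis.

0.33

Here prior-record length is a common cause — it drives both which disposition a case falls under and the outcome. The crude comparison mixes populations; the stratum-specific rates are the causally relevant ones.
Standardising the conventional track to the population prior-record length mix: 0.393·21/138 + 0.333·155/400 + 0.274·339/662 = 0.329.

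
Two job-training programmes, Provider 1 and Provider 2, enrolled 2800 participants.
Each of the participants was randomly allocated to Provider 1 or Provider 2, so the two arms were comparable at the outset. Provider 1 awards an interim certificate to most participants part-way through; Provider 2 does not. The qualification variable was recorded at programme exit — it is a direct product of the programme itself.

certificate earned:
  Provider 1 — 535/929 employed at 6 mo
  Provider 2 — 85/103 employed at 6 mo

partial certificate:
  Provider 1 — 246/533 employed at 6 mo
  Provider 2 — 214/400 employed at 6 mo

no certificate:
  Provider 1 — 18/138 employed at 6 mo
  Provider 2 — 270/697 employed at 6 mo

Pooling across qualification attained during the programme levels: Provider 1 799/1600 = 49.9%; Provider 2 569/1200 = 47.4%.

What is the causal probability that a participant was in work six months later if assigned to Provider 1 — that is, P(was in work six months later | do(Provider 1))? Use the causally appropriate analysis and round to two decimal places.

0.50

Qualification attained during the programme lies on the pathway programme → qualification attained during the programme → outcome, so adjusting for it blocks the indirect effect. For the total causal effect of programme, use the unadjusted pooled rates.
So P(outcome | do(Provider 1)) is just the pooled rate for Provider 1: 799/1600 = 0.499.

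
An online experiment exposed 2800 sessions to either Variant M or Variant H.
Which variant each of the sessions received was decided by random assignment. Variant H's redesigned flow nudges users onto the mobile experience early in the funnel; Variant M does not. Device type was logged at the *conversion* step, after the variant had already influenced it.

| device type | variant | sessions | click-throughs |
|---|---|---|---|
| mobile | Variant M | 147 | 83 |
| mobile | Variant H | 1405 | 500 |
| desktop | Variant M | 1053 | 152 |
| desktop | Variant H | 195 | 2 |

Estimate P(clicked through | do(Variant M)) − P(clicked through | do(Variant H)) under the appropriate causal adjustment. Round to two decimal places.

The device type-specific comparison favours Variant M throughout, but the pooled figures favour Variant H. The question is whether to condition on device type.
Because the variant influences device type, device type is a post-treatment mediator, not a confounder. Stratifying on it would bias the estimate; the causal effect is the crude pooled difference.
The causal difference is the pooled difference: 0.196 − 0.314 = -0.118.

-0.12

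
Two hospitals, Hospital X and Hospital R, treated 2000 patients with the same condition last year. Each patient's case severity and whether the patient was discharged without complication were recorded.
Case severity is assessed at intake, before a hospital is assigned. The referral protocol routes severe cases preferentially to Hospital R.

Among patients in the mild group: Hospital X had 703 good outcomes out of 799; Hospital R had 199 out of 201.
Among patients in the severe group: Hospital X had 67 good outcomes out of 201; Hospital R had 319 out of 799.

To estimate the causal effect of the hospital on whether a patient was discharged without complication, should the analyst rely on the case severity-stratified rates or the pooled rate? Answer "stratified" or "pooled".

Hospital R is higher inside every case severity stratum but Hospital X is higher in aggregate. Whether to stratify depends on how case severity relates to the hospital.
Case severity satisfies the back-door criterion: it is not a descendant of the hospital, and it blocks the spurious path from hospital to outcome. Adjusting for it (i.e., using the within-case severity rates) gives the causal effect.
Within each level — mild: 88.0% vs 99.0%; severe: 33.3% vs 39.9% — Hospital R is higher every time.

stratified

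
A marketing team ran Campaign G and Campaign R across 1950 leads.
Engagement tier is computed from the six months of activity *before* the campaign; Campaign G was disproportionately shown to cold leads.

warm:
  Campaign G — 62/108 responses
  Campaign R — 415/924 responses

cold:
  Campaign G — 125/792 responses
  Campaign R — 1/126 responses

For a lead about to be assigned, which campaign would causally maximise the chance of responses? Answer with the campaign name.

Nothing the campaign does changes engagement tier; the imbalance is an allocation artefact. With engagement tier also predicting the outcome, the pooled figure is confounded, and the within-stratum comparison is the causal one.
Within each level — warm: 57.4% vs 44.9%; cold: 15.8% vs 0.8% — Campaign G is higher every time.

Campaign G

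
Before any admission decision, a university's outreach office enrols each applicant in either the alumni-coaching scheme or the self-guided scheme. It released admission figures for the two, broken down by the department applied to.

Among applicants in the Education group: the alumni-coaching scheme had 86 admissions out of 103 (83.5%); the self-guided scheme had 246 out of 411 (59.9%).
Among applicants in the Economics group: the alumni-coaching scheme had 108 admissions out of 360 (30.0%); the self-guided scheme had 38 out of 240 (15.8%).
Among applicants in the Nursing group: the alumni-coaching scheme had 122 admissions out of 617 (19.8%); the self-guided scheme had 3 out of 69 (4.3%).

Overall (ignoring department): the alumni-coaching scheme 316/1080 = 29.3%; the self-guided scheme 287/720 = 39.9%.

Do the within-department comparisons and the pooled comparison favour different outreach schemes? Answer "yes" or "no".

Within each department level (Education 83.5% vs 59.9%; Economics 30.0% vs 15.8%; Nursing 19.8% vs 4.3%), the alumni-coaching scheme has the higher rate every time. Pooled: 29.3% vs 39.9% — the self-guided scheme has the higher rate overall. The two comparisons disagree.

yes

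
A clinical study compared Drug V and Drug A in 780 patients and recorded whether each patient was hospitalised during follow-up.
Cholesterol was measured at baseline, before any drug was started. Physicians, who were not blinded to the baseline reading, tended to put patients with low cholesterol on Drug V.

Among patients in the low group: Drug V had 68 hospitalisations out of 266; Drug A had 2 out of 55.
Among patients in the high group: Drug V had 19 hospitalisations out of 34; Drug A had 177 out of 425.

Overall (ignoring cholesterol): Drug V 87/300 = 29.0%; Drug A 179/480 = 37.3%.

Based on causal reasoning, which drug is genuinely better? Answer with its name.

Nothing the drug does changes cholesterol; the imbalance is an allocation artefact. With cholesterol also predicting the outcome, the pooled figure is confounded, and the within-stratum comparison is the causal one.
Within each level — low: 25.6% vs 3.6%; high: 55.9% vs 41.6% — Drug A is lower every time.

Drug A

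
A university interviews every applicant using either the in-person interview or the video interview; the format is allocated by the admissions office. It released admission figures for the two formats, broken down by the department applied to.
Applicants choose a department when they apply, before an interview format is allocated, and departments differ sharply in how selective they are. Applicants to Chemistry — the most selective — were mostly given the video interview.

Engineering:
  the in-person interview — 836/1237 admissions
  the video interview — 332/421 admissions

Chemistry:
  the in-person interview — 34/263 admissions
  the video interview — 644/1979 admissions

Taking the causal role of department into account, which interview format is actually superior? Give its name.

the video interview

Here department is a common cause — it drives both which interview format a case falls under and the outcome. The crude comparison mixes populations; the stratum-specific rates are the causally relevant ones.
Within each level — Engineering: 67.6% vs 78.9%; Chemistry: 12.9% vs 32.5% — the video interview is higher every time.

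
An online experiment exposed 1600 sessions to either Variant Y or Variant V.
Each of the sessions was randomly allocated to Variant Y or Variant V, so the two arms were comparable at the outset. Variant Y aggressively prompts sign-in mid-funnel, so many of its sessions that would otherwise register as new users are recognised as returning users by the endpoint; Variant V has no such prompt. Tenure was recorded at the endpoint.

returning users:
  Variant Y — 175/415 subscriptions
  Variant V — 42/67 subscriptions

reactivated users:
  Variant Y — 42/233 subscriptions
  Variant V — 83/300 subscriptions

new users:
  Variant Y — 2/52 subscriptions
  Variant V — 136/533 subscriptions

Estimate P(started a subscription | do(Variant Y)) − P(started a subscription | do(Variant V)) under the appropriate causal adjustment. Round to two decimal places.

User tenure is downstream of the variant. One should not condition on a consequence of treatment, so the overall rates are the right comparison.
The causal difference is the pooled difference: 0.313 − 0.290 = +0.023.

+0.02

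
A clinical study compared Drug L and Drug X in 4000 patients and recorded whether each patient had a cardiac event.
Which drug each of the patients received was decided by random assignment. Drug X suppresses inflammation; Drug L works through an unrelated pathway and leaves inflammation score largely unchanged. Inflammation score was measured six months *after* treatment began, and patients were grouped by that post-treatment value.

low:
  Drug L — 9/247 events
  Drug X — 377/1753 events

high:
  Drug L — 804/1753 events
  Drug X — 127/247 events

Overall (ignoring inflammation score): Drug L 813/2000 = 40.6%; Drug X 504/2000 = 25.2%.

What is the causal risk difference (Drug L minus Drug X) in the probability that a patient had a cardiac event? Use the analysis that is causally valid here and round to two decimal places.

+0.15

Inflammation score here is a post-treatment variable shaped by the drug; conditioning on it would introduce bias rather than remove it. The overall comparison is the causal one.
The causal difference is the pooled difference: 0.406 − 0.252 = +0.154.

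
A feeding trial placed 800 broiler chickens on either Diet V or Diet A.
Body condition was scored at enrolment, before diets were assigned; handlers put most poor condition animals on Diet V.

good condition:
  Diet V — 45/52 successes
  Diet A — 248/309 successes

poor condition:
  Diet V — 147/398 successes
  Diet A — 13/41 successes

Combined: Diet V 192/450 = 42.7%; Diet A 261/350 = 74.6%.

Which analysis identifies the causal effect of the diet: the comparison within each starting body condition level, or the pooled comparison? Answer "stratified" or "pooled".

Starting body condition satisfies the back-door criterion: it is not a descendant of the diet, and it blocks the spurious path from diet to outcome. Adjusting for it (i.e., using the within-starting body condition rates) gives the causal effect.
Within each level — good condition: 86.5% vs 80.3%; poor condition: 36.9% vs 31.7% — Diet V is higher every time.

stratified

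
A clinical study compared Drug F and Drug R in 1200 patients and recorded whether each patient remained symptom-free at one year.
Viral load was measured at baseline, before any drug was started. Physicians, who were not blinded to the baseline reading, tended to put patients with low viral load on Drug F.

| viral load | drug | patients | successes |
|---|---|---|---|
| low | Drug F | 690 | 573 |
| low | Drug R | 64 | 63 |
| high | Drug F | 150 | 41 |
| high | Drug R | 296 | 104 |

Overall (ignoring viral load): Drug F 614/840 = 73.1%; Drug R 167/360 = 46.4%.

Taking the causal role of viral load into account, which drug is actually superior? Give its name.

Nothing the drug does changes viral load; the imbalance is an allocation artefact. With viral load also predicting the outcome, the pooled figure is confounded, and the within-stratum comparison is the causal one.
Within each level — low: 83.0% vs 98.4%; high: 27.3% vs 35.1% — Drug R is higher every time.

Drug R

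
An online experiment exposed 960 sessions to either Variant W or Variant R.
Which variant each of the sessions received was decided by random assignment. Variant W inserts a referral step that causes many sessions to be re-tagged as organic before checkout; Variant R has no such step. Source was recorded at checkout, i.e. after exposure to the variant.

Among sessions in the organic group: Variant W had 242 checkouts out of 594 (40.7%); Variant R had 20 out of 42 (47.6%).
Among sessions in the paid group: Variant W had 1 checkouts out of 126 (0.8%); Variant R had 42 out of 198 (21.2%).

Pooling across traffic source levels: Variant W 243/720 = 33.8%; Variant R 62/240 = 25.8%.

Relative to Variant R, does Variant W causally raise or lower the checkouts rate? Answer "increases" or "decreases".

increases

The stratified and pooled comparisons disagree (Variant R wins within each traffic source; Variant W wins overall), so the answer turns on the causal role of traffic source.
Because the variant influences traffic source, traffic source is a post-treatment mediator, not a confounder. Stratifying on it would bias the estimate; the causal effect is the crude pooled difference.
Pooled: Variant W 33.8% vs Variant R 25.8%; Variant W is higher overall.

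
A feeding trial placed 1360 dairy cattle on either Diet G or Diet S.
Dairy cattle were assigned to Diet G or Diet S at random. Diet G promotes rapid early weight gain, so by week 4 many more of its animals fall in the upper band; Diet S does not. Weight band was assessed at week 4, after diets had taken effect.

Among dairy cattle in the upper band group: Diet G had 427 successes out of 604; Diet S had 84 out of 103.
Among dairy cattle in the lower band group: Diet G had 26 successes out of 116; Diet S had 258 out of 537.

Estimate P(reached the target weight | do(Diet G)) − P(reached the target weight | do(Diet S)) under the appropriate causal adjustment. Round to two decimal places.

+0.09

The stratified and pooled comparisons disagree (Diet S wins within each week-4 weight band; Diet G wins overall), so the answer turns on the causal role of week-4 weight band.
Week-4 weight band is recorded after the diet and is itself shifted by it — it sits on the causal path from diet to outcome. Conditioning on a mediator would strip out part of the effect we want; the pooled comparison gives the total causal effect.
The causal difference is the pooled difference: 0.629 − 0.534 = +0.095.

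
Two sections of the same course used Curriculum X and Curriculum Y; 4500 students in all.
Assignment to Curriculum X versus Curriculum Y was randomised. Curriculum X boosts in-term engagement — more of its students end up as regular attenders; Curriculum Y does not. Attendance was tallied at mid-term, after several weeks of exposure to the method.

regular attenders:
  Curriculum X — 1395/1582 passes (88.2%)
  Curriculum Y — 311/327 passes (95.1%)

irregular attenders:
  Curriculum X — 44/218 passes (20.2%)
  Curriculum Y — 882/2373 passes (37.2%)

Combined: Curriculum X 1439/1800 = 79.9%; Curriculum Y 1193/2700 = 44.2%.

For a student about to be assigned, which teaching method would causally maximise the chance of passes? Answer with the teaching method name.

Curriculum X

The mid-term attendance-specific comparison favours Curriculum Y throughout, but the pooled figures favour Curriculum X. The question is whether to condition on mid-term attendance.
The distribution of mid-term attendance is itself part of what the teaching method does — it is an intermediate outcome. Holding it fixed would remove that part of the effect; the total effect is the pooled difference.
Pooled: Curriculum X 79.9% vs Curriculum Y 44.2%; Curriculum X is higher overall.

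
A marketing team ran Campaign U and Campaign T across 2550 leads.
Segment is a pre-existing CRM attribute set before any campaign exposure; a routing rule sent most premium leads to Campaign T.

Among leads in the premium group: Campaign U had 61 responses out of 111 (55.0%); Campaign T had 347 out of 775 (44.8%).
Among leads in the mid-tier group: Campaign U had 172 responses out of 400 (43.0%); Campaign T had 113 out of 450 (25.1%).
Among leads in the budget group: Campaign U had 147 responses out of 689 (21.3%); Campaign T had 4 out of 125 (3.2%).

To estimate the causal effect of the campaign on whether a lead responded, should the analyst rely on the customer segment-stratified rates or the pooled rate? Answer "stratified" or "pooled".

Nothing the campaign does changes customer segment; the imbalance is an allocation artefact. With customer segment also predicting the outcome, the pooled figure is confounded, and the within-stratum comparison is the causal one.
Within each level — premium: 55.0% vs 44.8%; mid-tier: 43.0% vs 25.1%; budget: 21.3% vs 3.2% — Campaign U is higher every time.

stratified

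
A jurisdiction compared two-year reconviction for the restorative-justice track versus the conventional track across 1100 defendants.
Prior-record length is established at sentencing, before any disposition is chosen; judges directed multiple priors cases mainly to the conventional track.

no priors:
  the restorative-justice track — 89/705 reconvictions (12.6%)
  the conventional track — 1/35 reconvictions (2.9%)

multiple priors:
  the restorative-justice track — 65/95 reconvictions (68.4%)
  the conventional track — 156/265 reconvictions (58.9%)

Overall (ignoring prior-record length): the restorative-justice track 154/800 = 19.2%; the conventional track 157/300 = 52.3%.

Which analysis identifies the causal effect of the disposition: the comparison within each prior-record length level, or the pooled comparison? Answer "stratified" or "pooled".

Since prior-record length is a pre-existing factor (not a product of the disposition) and it affects the outcome on its own, it is a confounder. The stratified rates, not the pooled rate, identify the causal effect.
Within each level — no priors: 12.6% vs 2.9%; multiple priors: 68.4% vs 58.9% — the conventional track is lower every time.

stratified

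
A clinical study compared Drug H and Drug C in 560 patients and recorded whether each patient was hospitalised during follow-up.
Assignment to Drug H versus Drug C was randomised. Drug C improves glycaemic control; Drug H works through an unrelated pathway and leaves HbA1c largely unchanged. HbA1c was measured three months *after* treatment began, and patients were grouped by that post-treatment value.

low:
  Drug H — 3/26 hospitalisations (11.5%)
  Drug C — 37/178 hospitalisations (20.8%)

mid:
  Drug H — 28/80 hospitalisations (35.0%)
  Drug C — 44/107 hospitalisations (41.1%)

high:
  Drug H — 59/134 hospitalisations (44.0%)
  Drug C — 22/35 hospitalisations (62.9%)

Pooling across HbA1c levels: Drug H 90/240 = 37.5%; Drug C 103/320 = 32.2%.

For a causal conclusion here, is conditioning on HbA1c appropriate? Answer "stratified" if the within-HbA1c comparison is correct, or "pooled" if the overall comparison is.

pooled

HbA1c here is a post-treatment variable shaped by the drug; conditioning on it would introduce bias rather than remove it. The overall comparison is the causal one.
Pooled: Drug H 37.5% vs Drug C 32.2%; Drug C is lower overall.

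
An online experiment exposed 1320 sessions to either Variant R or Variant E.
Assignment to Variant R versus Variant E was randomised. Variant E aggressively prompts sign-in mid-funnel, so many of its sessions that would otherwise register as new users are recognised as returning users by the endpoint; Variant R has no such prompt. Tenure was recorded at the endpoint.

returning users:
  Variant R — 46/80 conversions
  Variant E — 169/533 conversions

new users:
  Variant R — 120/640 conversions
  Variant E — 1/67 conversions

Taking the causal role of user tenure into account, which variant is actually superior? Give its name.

Variant E

Variant R is higher inside every user tenure stratum but Variant E is higher in aggregate. Whether to stratify depends on how user tenure relates to the variant.
Because the variant influences user tenure, user tenure is a post-treatment mediator, not a confounder. Stratifying on it would bias the estimate; the causal effect is the crude pooled difference.
Pooled: Variant R 23.1% vs Variant E 28.3%; Variant E is higher overall.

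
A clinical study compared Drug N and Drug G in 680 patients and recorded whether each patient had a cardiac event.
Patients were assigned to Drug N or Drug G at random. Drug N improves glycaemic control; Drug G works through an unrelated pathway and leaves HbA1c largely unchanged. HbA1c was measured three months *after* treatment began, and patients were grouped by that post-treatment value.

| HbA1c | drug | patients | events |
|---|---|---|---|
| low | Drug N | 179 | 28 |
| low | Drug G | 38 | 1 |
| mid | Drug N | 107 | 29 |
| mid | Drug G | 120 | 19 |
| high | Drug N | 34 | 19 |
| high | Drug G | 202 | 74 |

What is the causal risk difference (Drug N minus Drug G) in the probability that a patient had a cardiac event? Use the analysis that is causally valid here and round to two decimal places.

Within every HbA1c level Drug G has the lower rate, yet pooled Drug N does — Simpson's reversal.
HbA1c is recorded after the drug and is itself shifted by it — it sits on the causal path from drug to outcome. Conditioning on a mediator would strip out part of the effect we want; the pooled comparison gives the total causal effect.
The causal difference is the pooled difference: 0.237 − 0.261 = -0.024.

-0.02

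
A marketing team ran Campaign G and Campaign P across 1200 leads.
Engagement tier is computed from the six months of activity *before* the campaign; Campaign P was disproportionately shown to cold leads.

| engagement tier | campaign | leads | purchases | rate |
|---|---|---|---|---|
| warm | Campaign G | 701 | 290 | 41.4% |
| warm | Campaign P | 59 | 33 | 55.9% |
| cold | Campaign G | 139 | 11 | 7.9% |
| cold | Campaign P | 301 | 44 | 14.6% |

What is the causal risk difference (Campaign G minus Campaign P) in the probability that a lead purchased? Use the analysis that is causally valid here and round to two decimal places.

-0.12

Here engagement tier is a common cause — it drives both which campaign a case falls under and the outcome. The crude comparison mixes populations; the stratum-specific rates are the causally relevant ones.
Adjusting over the population distribution of engagement tier: 0.633·(0.414−0.559) + 0.367·(0.079−0.146) = -0.117.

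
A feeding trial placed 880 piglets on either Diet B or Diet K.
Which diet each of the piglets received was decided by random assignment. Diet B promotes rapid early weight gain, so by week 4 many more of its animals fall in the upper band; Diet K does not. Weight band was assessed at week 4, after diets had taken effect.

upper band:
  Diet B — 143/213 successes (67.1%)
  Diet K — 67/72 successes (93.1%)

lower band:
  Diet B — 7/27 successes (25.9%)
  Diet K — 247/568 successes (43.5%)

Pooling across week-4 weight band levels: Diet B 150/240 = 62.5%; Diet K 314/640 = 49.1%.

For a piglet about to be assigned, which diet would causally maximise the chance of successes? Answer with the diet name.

Diet B

Week-4 weight band is downstream of the diet. One should not condition on a consequence of treatment, so the overall rates are the right comparison.
Pooled: Diet B 62.5% vs Diet K 49.1%; Diet B is higher overall.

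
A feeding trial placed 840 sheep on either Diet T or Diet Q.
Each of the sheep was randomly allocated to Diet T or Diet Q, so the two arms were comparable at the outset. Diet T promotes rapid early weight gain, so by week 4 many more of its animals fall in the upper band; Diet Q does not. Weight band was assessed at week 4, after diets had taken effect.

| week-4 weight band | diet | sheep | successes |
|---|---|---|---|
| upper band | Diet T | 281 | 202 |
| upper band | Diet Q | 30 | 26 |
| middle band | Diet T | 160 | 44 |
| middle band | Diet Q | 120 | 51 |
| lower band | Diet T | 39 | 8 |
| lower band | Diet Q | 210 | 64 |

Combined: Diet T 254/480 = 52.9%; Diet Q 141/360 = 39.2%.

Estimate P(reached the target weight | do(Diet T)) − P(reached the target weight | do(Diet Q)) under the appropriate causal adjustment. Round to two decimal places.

+0.14

The stratified and pooled comparisons disagree (Diet Q wins within each week-4 weight band; Diet T wins overall), so the answer turns on the causal role of week-4 weight band.
Week-4 weight band is downstream of the diet. One should not condition on a consequence of treatment, so the overall rates are the right comparison.
The causal difference is the pooled difference: 0.529 − 0.392 = +0.138.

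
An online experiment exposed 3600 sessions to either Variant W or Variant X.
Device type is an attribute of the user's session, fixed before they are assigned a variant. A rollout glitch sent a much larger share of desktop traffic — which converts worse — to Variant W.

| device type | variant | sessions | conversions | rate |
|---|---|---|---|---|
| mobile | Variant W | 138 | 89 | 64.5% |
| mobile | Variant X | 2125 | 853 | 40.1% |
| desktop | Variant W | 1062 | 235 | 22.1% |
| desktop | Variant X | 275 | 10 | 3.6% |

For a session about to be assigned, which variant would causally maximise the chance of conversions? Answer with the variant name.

Nothing the variant does changes device type; the imbalance is an allocation artefact. With device type also predicting the outcome, the pooled figure is confounded, and the within-stratum comparison is the causal one.
Within each level — mobile: 64.5% vs 40.1%; desktop: 22.1% vs 3.6% — Variant W is higher every time.

Variant W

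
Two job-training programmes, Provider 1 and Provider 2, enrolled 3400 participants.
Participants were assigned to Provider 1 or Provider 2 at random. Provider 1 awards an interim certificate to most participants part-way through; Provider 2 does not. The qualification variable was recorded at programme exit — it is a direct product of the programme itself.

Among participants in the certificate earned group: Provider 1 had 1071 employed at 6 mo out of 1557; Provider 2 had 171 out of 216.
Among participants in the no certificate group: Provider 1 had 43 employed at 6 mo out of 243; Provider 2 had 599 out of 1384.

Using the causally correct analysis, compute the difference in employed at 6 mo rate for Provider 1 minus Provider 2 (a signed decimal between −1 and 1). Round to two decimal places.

The qualification attained during the programme-specific comparison favours Provider 2 throughout, but the pooled figures favour Provider 1. The question is whether to condition on qualification attained during the programme.
Qualification attained during the programme here is a post-treatment variable shaped by the programme; conditioning on it would introduce bias rather than remove it. The overall comparison is the causal one.
The causal difference is the pooled difference: 0.619 − 0.481 = +0.138.

+0.14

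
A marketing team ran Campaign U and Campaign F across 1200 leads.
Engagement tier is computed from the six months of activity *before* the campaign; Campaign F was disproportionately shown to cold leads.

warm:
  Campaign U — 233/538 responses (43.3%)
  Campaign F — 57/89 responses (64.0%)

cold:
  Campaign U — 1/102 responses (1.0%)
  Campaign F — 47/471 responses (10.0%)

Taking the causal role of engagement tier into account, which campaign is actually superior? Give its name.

Here engagement tier is a common cause — it drives both which campaign a case falls under and the outcome. The crude comparison mixes populations; the stratum-specific rates are the causally relevant ones.
Within each level — warm: 43.3% vs 64.0%; cold: 1.0% vs 10.0% — Campaign F is higher every time.

Campaign F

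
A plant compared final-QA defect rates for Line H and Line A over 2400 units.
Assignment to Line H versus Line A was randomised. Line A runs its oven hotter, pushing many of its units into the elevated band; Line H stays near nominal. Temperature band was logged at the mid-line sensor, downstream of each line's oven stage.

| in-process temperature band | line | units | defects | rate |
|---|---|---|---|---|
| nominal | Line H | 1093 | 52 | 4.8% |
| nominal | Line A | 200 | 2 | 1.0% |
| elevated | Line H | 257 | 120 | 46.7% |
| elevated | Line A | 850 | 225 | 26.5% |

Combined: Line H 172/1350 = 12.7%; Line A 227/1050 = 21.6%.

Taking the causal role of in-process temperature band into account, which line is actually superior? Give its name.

Line H

The in-process temperature band-specific comparison favours Line A throughout, but the pooled figures favour Line H. The question is whether to condition on in-process temperature band.
The distribution of in-process temperature band is itself part of what the line does — it is an intermediate outcome. Holding it fixed would remove that part of the effect; the total effect is the pooled difference.
Pooled: Line H 12.7% vs Line A 21.6%; Line H is lower overall.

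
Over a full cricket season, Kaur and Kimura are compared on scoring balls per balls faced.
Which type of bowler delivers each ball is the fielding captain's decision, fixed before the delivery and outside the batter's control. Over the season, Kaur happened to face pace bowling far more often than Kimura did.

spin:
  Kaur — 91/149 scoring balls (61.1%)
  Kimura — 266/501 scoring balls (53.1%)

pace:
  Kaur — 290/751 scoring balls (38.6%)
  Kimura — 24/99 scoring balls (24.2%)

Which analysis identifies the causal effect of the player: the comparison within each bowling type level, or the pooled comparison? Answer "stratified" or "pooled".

stratified

Here bowling type is a common cause — it drives both which player a case falls under and the outcome. The crude comparison mixes populations; the stratum-specific rates are the causally relevant ones.
Within each level — spin: 61.1% vs 53.1%; pace: 38.6% vs 24.2% — Kaur is higher every time.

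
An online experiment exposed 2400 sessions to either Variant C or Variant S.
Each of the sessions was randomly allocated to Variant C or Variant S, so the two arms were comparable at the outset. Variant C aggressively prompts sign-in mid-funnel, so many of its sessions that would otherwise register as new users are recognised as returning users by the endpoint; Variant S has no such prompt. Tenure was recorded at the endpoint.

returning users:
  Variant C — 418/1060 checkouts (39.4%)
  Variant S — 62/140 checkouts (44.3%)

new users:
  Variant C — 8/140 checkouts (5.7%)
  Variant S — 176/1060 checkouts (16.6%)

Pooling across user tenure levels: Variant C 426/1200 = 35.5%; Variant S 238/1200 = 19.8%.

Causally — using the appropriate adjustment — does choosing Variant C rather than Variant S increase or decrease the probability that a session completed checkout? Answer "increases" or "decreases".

increases

The user tenure-specific comparison favours Variant S throughout, but the pooled figures favour Variant C. The question is whether to condition on user tenure.
User tenure is downstream of the variant. One should not condition on a consequence of treatment, so the overall rates are the right comparison.
Pooled: Variant C 35.5% vs Variant S 19.8%; Variant C is higher overall.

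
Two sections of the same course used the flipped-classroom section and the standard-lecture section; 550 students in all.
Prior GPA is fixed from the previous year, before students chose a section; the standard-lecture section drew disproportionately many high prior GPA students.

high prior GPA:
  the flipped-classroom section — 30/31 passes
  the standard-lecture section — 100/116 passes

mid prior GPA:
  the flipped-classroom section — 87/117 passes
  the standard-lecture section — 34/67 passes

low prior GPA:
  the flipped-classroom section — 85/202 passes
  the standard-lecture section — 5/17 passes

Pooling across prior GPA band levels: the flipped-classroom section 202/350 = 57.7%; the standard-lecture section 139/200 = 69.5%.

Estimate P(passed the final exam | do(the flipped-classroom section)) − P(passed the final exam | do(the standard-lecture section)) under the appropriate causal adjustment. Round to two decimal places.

Prior GPA band satisfies the back-door criterion: it is not a descendant of the teaching method, and it blocks the spurious path from teaching method to outcome. Adjusting for it (i.e., using the within-prior GPA band rates) gives the causal effect.
Adjusting over the population distribution of prior GPA band: 0.267·(0.968−0.862) + 0.335·(0.744−0.507) + 0.398·(0.421−0.294) = +0.158.

+0.16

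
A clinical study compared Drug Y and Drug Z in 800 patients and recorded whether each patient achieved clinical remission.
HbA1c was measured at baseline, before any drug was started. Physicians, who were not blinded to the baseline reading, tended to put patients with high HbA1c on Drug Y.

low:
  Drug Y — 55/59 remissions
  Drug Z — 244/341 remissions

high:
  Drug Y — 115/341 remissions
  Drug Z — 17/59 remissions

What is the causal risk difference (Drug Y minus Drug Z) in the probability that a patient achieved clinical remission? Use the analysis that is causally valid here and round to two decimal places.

+0.13

The stratified and pooled comparisons disagree (Drug Y wins within each HbA1c; Drug Z wins overall), so the answer turns on the causal role of HbA1c.
HbA1c satisfies the back-door criterion: it is not a descendant of the drug, and it blocks the spurious path from drug to outcome. Adjusting for it (i.e., using the within-HbA1c rates) gives the causal effect.
Adjusting over the population distribution of HbA1c: 0.500·(0.932−0.716) + 0.500·(0.337−0.288) = +0.133.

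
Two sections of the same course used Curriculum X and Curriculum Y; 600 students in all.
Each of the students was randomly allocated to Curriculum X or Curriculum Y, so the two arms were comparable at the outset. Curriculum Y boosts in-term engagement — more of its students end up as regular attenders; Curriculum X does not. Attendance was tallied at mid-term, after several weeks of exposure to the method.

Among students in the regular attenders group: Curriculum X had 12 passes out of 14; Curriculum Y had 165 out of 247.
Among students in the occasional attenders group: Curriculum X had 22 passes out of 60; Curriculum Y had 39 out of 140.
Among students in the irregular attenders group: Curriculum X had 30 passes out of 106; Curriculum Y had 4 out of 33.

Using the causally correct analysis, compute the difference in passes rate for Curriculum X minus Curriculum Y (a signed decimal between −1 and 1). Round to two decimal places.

Because the teaching method influences mid-term attendance, mid-term attendance is a post-treatment mediator, not a confounder. Stratifying on it would bias the estimate; the causal effect is the crude pooled difference.
The causal difference is the pooled difference: 0.356 − 0.495 = -0.140.

-0.14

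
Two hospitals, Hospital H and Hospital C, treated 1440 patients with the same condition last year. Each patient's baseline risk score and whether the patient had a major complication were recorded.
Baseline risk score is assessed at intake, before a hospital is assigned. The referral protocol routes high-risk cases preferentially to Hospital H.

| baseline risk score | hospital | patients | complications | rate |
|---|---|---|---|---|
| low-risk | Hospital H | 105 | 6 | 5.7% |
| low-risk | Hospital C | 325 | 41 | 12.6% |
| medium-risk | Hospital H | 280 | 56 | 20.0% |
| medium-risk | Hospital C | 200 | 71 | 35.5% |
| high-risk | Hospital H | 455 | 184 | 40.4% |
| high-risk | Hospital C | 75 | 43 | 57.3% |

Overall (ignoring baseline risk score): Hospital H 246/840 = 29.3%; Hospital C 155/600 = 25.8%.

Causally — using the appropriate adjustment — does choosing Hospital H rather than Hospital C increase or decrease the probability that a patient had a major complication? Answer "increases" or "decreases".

Baseline risk score satisfies the back-door criterion: it is not a descendant of the hospital, and it blocks the spurious path from hospital to outcome. Adjusting for it (i.e., using the within-baseline risk score rates) gives the causal effect.
Within each level — low-risk: 5.7% vs 12.6%; medium-risk: 20.0% vs 35.5%; high-risk: 40.4% vs 57.3% — Hospital H is lower every time.

decreases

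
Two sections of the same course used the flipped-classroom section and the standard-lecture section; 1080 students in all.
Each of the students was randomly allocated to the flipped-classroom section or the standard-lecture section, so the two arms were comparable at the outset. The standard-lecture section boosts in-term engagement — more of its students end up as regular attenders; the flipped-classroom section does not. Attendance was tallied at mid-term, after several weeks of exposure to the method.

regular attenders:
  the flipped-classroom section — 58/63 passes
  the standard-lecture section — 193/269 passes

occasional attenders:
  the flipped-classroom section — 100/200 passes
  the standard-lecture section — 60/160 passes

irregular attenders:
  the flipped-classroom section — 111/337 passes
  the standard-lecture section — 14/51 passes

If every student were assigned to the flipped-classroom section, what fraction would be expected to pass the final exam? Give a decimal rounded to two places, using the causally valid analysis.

The mid-term attendance-specific comparison favours the flipped-classroom section throughout, but the pooled figures favour the standard-lecture section. The question is whether to condition on mid-term attendance.
Because the teaching method influences mid-term attendance, mid-term attendance is a post-treatment mediator, not a confounder. Stratifying on it would bias the estimate; the causal effect is the crude pooled difference.
So P(outcome | do(the flipped-classroom section)) is just the pooled rate for the flipped-classroom section: 269/600 = 0.448.

0.45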